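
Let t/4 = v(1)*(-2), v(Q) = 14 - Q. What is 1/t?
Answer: -1/104 ≈ -0.0096154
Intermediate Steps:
t = -104 (t = 4*((14 - 1*1)*(-2)) = 4*((14 - 1)*(-2)) = 4*(13*(-2)) = 4*(-26) = -104)
1/t = 1/(-104) = -1/104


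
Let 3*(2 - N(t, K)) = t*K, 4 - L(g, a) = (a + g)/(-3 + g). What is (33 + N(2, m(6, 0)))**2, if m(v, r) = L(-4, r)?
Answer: 52441/49 ≈ 1070.2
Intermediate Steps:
L(g, a) = 4 - (a + g)/(-3 + g)
m(v, r) = 24/7 + r/7 (m(v, r) = (-12 - r + 3*(-4))/(-3 - 4) = (-12 - r - 12)/(-7) = -(-24 - r)/7 = 24/7 + r/7)
N(t, K) = 2 - K*t/3 (N(t, K) = 2 - t*K/3 = 2 - K*t/3)
(33 + N(2, m(6, 0)))**2 = (33 + (2 - 1/3*(24/7 + (1/7)*0)*2))**2 = (33 + (2 - 1/3*(24/7 + 0)*2))**2 = (33 + (2 - 1/3*24/7*2))**2 = (33 + (2 - 16/7))**2 = (33 - 2/7)**2 = (229/7)**2 = 52441/49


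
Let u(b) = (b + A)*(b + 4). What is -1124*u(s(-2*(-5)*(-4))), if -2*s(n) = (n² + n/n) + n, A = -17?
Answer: -696046835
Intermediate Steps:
s(n) = -½ - n/2 - n²/2 (s(n) = -((n² + n/n) + n)/2 = -((n² + 1) + n)/2 = -((1 + n²) + n)/2 = -(1 + n + n²)/2 = -½ - n/2 - n²/2)
u(b) = (-17 + b)*(4 + b) (u(b) = (b - 17)*(b + 4) = (-17 + b)*(4 + b))
-1124*u(s(-2*(-5)*(-4))) = -1124*(-68 + (-½ - (-2*(-5))*(-4)/2 - (-2*(-5)*(-4))²/2)² - 13*(-½ - (-2*(-5))*(-4)/2 - (-2*(-5)*(-4))²/2)) = -1124*(-68 + (-½ - 5*(-4) - (10*(-4))²/2)² - 13*(-½ - 5*(-4) - (10*(-4))²/2)) = -1124*(-68 + (-½ - ½*(-40) - ½*(-40)²)² - 13*(-½ - ½*(-40) - ½*(-40)²)) = -1124*(-68 + (-½ + 20 - ½*1600)² - 13*(-½ + 20 - ½*1600)) = -1124*(-68 + (-½ + 20 - 800)² - 13*(-½ + 20 - 800)) = -1124*(-68 + (-1561/2)² - 13*(-1561/2)) = -1124*(-68 + 2436721/4 + 20293/2) = -1124*2477035/4 = -696046835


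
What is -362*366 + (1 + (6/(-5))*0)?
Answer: -132491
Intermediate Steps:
-362*366 + (1 + (6/(-5))*0) = -132492 + (1 + (6*(-⅕))*0) = -132492 + (1 - 6/5*0) = -132492 + (1 + 0) = -132492 + 1 = -132491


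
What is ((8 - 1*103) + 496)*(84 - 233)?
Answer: -59749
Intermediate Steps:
((8 - 1*103) + 496)*(84 - 233) = ((8 - 103) + 496)*(-149) = (-95 + 496)*(-149) = 401*(-149) = -59749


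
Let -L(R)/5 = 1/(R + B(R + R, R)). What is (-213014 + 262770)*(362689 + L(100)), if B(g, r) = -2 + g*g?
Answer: 361803329295926/20049 ≈ 1.8046e+10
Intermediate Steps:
B(g, r) = -2 + g²
L(R) = -5/(-2 + R + 4*R²) (L(R) = -5/(R + (-2 + (R + R)²)) = -5/(R + (-2 + (2*R)²)) = -5/(R + (-2 + 4*R²)) = -5/(-2 + R + 4*R²))
(-213014 + 262770)*(362689 + L(100)) = (-213014 + 262770)*(362689 - 5/(-2 + 100 + 4*100²)) = 49756*(362689 - 5/(-2 + 100 + 4*10000)) = 49756*(362689 - 5/(-2 + 100 + 40000)) = 49756*(362689 - 5/40098) = 49756*(14543103517/40098) = 361803329295926/20049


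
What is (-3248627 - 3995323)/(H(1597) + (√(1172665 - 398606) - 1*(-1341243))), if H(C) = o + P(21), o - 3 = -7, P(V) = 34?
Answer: -971611454835/179901248647 + 724395*√774059/179901248647 ≈ -5.3973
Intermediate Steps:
o = -4 (o = 3 - 7 = -4)
H(C) = 30 (H(C) = -4 + 34 = 30)
(-3248627 - 3995323)/(H(1597) + (√(1172665 - 398606) - 1*(-1341243))) = (-3248627 - 3995323)/(30 + (√(1172665 - 398606) - 1*(-1341243))) = -7243950/(30 + (√774059 + 1341243)) = -7243950/(30 + (1341243 + √774059)) = -7243950/(1341273 + √774059)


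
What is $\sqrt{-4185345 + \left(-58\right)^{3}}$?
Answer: $i \sqrt{4380457} \approx 2093.0 i$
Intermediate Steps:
$\sqrt{-4185345 + \left(-58\right)^{3}} = \sqrt{-4185345 - 195112} = \sqrt{-4380457} = i \sqrt{4380457}$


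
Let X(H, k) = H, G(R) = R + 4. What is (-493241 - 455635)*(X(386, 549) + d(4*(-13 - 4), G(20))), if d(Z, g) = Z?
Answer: -301742568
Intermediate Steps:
G(R) = 4 + R
(-493241 - 455635)*(X(386, 549) + d(4*(-13 - 4), G(20))) = (-493241 - 455635)*(386 + 4*(-13 - 4)) = -948876*(386 + 4*(-17)) = -948876*(386 - 68) = -948876*318 = -301742568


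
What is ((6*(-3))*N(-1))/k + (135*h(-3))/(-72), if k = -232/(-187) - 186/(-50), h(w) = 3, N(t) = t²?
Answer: -1716795/185528 ≈ -9.2536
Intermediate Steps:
k = 23191/4675 (k = -232*(-1/187) - 186*(-1/50) = 232/187 + 93/25 = 23191/4675 ≈ 4.9606)
((6*(-3))*N(-1))/k + (135*h(-3))/(-72) = ((6*(-3))*(-1)²)/(23191/4675) + (135*3)/(-72) = -18*1*(4675/23191) + 405*(-1/72) = -18*4675/23191 - 45/8 = -84150/23191 - 45/8 = -1716795/185528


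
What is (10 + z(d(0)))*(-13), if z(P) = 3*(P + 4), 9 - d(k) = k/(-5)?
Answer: -637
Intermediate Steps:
d(k) = 9 + k/5 (d(k) = 9 - k/(-5) = 9 - k*(-1)/5 = 9 - (-1)*k/5 = 9 + k/5)
z(P) = 12 + 3*P (z(P) = 3*(4 + P) = 12 + 3*P)
(10 + z(d(0)))*(-13) = (10 + (12 + 3*(9 + (⅕)*0)))*(-13) = (10 + (12 + 3*(9 + 0)))*(-13) = (10 + (12 + 3*9))*(-13) = (10 + (12 + 27))*(-13) = (10 + 39)*(-13) = 49*(-13) = -637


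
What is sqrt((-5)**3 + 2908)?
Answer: 11*sqrt(23) ≈ 52.754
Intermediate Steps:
sqrt((-5)**3 + 2908) = sqrt(-125 + 2908) = sqrt(2783) = 11*sqrt(23)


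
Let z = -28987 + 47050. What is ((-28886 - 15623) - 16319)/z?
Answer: -20276/6021 ≈ -3.3675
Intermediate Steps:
z = 18063
((-28886 - 15623) - 16319)/z = ((-28886 - 15623) - 16319)/18063 = (-44509 - 16319)*(1/18063) = -60828*1/18063 = -20276/6021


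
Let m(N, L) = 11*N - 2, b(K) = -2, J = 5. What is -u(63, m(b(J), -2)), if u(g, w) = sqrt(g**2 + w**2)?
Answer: -3*sqrt(505) ≈ -67.417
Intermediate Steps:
m(N, L) = -2 + 11*N
-u(63, m(b(J), -2)) = -sqrt(63**2 + (-2 + 11*(-2))**2) = -sqrt(3969 + (-2 - 22)**2) = -sqrt(3969 + (-24)**2) = -sqrt(3969 + 576) = -sqrt(4545) = -3*sqrt(505)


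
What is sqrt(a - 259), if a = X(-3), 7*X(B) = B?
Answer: 2*I*sqrt(3178)/7 ≈ 16.107*I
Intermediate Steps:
X(B) = B/7
a = -3/7 (a = (1/7)*(-3) = -3/7 ≈ -0.42857)
sqrt(a - 259) = sqrt(-3/7 - 259) = sqrt(-1816/7) = 2*I*sqrt(3178)/7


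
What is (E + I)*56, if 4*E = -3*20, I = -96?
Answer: -6216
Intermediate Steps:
E = -15 (E = (-3*20)/4 = (¼)*(-60) = -15)
(E + I)*56 = (-15 - 96)*56 = -111*56 = -6216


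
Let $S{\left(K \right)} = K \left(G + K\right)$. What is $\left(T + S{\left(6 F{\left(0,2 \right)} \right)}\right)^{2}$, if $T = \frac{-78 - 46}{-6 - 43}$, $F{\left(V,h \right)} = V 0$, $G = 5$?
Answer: $\frac{15376}{2401} \approx 6.404$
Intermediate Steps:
$F{\left(V,h \right)} = 0$
$T = \frac{124}{49}$ ($T = - \frac{124}{-49} = \left(-124\right) \left(- \frac{1}{49}\right) = \frac{124}{49} \approx 2.5306$)
$S{\left(K \right)} = K \left(5 + K\right)$
$\left(T + S{\left(6 F{\left(0,2 \right)} \right)}\right)^{2} = \left(\frac{124}{49} + 6 \cdot 0 \left(5 + 6 \cdot 0\right)\right)^{2} = \left(\frac{124}{49} + 0 \left(5 + 0\right)\right)^{2} = \left(\frac{124}{49} + 0 \cdot 5\right)^{2} = \left(\frac{124}{49} + 0\right)^{2} = \left(\frac{124}{49}\right)^{2} = \frac{15376}{2401}$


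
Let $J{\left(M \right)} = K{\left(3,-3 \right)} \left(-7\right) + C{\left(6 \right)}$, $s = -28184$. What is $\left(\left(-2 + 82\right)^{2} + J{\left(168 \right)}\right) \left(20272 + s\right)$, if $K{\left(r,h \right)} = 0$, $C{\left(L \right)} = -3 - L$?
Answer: $-50565592$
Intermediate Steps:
$J{\left(M \right)} = -9$ ($J{\left(M \right)} = 0 \left(-7\right) - 9 = 0 - 9 = -9$)
$\left(\left(-2 + 82\right)^{2} + J{\left(168 \right)}\right) \left(20272 + s\right) = \left(\left(-2 + 82\right)^{2} - 9\right) \left(20272 - 28184\right) = \left(80^{2} - 9\right) \left(-7912\right) = \left(6400 - 9\right) \left(-7912\right) = 6391 \left(-7912\right) = -50565592$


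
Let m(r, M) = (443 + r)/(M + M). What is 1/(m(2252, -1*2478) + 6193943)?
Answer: 708/4385311259 ≈ 1.6145e-7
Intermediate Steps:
m(r, M) = (443 + r)/(2*M) (m(r, M) = (443 + r)/((2*M)) = (443 + r)*(1/(2*M)) = (443 + r)/(2*M))
1/(m(2252, -1*2478) + 6193943) = 1/((443 + 2252)/(2*((-1*2478))) + 6193943) = 1/((½)*2695/(-2478) + 6193943) = 1/((½)*(-1/2478)*2695 + 6193943) = 1/(-385/708 + 6193943) = 1/(4385311259/708) = 708/4385311259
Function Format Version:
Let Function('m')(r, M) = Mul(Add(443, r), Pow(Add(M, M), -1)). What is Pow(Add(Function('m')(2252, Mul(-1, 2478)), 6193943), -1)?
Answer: Rational(708, 4385311259) ≈ 1.6145e-7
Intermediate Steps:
Function('m')(r, M) = Mul(Rational(1, 2), Pow(M, -1), Add(443, r)) (Function('m')(r, M) = Mul(Add(443, r), Pow(Mul(2, M), -1)) = Mul(Add(443, r), Mul(Rational(1, 2), Pow(M, -1))) = Mul(Rational(1, 2), Pow(M, -1), Add(443, r)))
Pow(Add(Function('m')(2252, Mul(-1, 2478)), 6193943), -1) = Pow(Add(Mul(Rational(1, 2), Pow(Mul(-1, 2478), -1), Add(443, 2252)), 6193943), -1) = Pow(Add(Mul(Rational(1, 2), Pow(-2478, -1), 2695), 6193943), -1) = Pow(Add(Mul(Rational(1, 2), Rational(-1, 2478), 2695), 6193943), -1) = Pow(Add(Rational(-385, 708), 6193943), -1) = Pow(Rational(4385311259, 708), -1) = Rational(708, 4385311259)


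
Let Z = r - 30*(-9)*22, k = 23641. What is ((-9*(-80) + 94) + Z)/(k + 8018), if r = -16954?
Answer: -3400/10553 ≈ -0.32218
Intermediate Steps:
Z = -11014 (Z = -16954 - 30*(-9)*22 = -16954 - (-270)*22 = -16954 - 1*(-5940) = -16954 + 5940 = -11014)
((-9*(-80) + 94) + Z)/(k + 8018) = ((-9*(-80) + 94) - 11014)/(23641 + 8018) = ((720 + 94) - 11014)/31659 = (814 - 11014)*(1/31659) = -10200*1/31659 = -3400/10553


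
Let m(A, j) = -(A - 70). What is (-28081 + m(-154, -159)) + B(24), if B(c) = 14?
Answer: -27843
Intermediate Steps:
m(A, j) = 70 - A (m(A, j) = -(-70 + A) = 70 - A)
(-28081 + m(-154, -159)) + B(24) = (-28081 + (70 - 1*(-154))) + 14 = (-28081 + (70 + 154)) + 14 = (-28081 + 224) + 14 = -27857 + 14 = -27843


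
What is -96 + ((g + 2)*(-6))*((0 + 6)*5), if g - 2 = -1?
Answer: -636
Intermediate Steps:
g = 1 (g = 2 - 1 = 1)
-96 + ((g + 2)*(-6))*((0 + 6)*5) = -96 + ((1 + 2)*(-6))*((0 + 6)*5) = -96 + (3*(-6))*(6*5) = -96 - 18*30 = -96 - 540 = -636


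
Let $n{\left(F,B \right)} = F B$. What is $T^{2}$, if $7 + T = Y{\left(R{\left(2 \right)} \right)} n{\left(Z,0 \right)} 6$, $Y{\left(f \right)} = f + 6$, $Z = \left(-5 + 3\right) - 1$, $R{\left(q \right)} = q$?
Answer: $49$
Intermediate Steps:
$Z = -3$ ($Z = -2 - 1 = -3$)
$n{\left(F,B \right)} = B F$
$Y{\left(f \right)} = 6 + f$
$T = -7$ ($T = -7 + \left(6 + 2\right) 0 \left(-3\right) 6 = -7 + 8 \cdot 0 \cdot 6 = -7 + 0 \cdot 6 = -7 + 0 = -7$)
$T^{2} = \left(-7\right)^{2} = 49$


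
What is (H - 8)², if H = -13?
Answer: 441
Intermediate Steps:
(H - 8)² = (-13 - 8)² = (-21)² = 441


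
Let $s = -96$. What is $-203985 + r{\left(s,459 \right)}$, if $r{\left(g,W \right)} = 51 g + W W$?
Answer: $1800$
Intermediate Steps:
$r{\left(g,W \right)} = W^{2} + 51 g$ ($r{\left(g,W \right)} = 51 g + W^{2} = W^{2} + 51 g$)
$-203985 + r{\left(s,459 \right)} = -203985 + \left(459^{2} + 51 \left(-96\right)\right) = -203985 + \left(210681 - 4896\right) = -203985 + 205785 = 1800$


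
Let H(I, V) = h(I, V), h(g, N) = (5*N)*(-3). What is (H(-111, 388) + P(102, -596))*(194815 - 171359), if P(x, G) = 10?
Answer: -136279360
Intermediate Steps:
h(g, N) = -15*N
H(I, V) = -15*V
(H(-111, 388) + P(102, -596))*(194815 - 171359) = (-15*388 + 10)*(194815 - 171359) = (-5820 + 10)*23456 = -5810*23456 = -136279360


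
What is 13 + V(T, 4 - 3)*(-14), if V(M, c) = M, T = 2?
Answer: -15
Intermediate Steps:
13 + V(T, 4 - 3)*(-14) = 13 + 2*(-14) = 13 - 28 = -15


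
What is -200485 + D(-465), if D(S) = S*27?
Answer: -213040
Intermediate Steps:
D(S) = 27*S
-200485 + D(-465) = -200485 + 27*(-465) = -200485 - 12555 = -213040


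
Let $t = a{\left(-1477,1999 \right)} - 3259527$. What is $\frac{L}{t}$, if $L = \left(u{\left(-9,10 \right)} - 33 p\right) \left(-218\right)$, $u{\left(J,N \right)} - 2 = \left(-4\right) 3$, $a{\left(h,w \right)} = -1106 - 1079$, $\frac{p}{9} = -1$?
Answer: $\frac{31283}{1630856} \approx 0.019182$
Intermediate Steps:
$p = -9$ ($p = 9 \left(-1\right) = -9$)
$a{\left(h,w \right)} = -2185$
$u{\left(J,N \right)} = -10$ ($u{\left(J,N \right)} = 2 - 12 = -10$)
$L = -62566$ ($L = \left(-10 - -297\right) \left(-218\right) = \left(-10 + 297\right) \left(-218\right) = 287 \left(-218\right) = -62566$)
$t = -3261712$ ($t = -2185 - 3259527 = -3261712$)
$\frac{L}{t} = - \frac{62566}{-3261712} = \left(-62566\right) \left(- \frac{1}{3261712}\right) = \frac{31283}{1630856}$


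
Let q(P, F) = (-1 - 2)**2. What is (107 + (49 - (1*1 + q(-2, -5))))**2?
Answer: 21316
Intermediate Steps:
q(P, F) = 9 (q(P, F) = (-3)**2 = 9)
(107 + (49 - (1*1 + q(-2, -5))))**2 = (107 + (49 - (1*1 + 9)))**2 = (107 + (49 - (1 + 9)))**2 = (107 + (49 - 1*10))**2 = (107 + (49 - 10))**2 = (107 + 39)**2 = 146**2 = 21316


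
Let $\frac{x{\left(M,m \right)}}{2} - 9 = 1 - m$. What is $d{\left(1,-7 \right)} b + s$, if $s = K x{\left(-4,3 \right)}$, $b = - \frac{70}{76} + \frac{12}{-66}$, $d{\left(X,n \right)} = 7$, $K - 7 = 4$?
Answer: $\frac{61145}{418} \approx 146.28$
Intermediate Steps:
$x{\left(M,m \right)} = 20 - 2 m$ ($x{\left(M,m \right)} = 18 + 2 \left(1 - m\right) = 18 - \left(-2 + 2 m\right) = 20 - 2 m$)
$K = 11$ ($K = 7 + 4 = 11$)
$b = - \frac{461}{418}$ ($b = \left(-70\right) \frac{1}{76} + 12 \left(- \frac{1}{66}\right) = - \frac{35}{38} - \frac{2}{11} = - \frac{461}{418} \approx -1.1029$)
$s = 154$ ($s = 11 \left(20 - 6\right) = 11 \cdot 14 = 154$)
$d{\left(1,-7 \right)} b + s = 7 \left(- \frac{461}{418}\right) + 154 = - \frac{3227}{418} + 154 = \frac{61145}{418}$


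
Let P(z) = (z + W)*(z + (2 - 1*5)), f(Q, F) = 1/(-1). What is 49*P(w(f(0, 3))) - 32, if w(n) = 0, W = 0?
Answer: -32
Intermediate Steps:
f(Q, F) = -1
P(z) = z*(-3 + z) (P(z) = (z + 0)*(z + (2 - 1*5)) = z*(z + (2 - 5)) = z*(z - 3) = z*(-3 + z))
49*P(w(f(0, 3))) - 32 = 49*(0*(-3 + 0)) - 32 = 49*(0*(-3)) - 32 = 49*0 - 32 = 0 - 32 = -32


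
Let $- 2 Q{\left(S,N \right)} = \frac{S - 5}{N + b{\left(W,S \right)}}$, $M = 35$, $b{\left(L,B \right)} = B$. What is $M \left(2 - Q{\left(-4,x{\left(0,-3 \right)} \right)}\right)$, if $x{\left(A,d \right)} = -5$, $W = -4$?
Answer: $\frac{175}{2} \approx 87.5$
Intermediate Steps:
$Q{\left(S,N \right)} = - \frac{-5 + S}{2 \left(N + S\right)}$ ($Q{\left(S,N \right)} = - \frac{\left(S - 5\right) \frac{1}{N + S}}{2} = - \frac{\left(-5 + S\right) \frac{1}{N + S}}{2} = - \frac{\frac{1}{N + S} \left(-5 + S\right)}{2} = - \frac{-5 + S}{2 \left(N + S\right)}$)
$M \left(2 - Q{\left(-4,x{\left(0,-3 \right)} \right)}\right) = 35 \left(2 - \frac{5 - -4}{2 \left(-5 - 4\right)}\right) = 35 \left(2 - \frac{5 + 4}{2 \left(-9\right)}\right) = 35 \left(2 - \frac{1}{2} \left(- \frac{1}{9}\right) 9\right) = 35 \left(2 - - \frac{1}{2}\right) = 35 \left(2 + \frac{1}{2}\right) = 35 \cdot \frac{5}{2} = \frac{175}{2}$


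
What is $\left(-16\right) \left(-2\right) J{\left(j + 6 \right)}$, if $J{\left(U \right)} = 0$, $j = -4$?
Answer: $0$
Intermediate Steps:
$\left(-16\right) \left(-2\right) J{\left(j + 6 \right)} = \left(-16\right) \left(-2\right) 0 = 32 \cdot 0 = 0$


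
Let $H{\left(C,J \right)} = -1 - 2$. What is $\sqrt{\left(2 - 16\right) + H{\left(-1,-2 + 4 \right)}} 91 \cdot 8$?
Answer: $728 i \sqrt{17} \approx 3001.6 i$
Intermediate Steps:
$H{\left(C,J \right)} = -3$ ($H{\left(C,J \right)} = -1 - 2 = -3$)
$\sqrt{\left(2 - 16\right) + H{\left(-1,-2 + 4 \right)}} 91 \cdot 8 = \sqrt{\left(2 - 16\right) - 3} \cdot 91 \cdot 8 = \sqrt{-14 - 3} \cdot 91 \cdot 8 = \sqrt{-17} \cdot 91 \cdot 8 = i \sqrt{17} \cdot 91 \cdot 8 = 91 i \sqrt{17} \cdot 8 = 728 i \sqrt{17}$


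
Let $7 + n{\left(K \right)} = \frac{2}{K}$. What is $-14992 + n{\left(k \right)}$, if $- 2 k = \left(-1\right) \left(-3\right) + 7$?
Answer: $- \frac{74997}{5} \approx -14999.0$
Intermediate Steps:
$k = -5$ ($k = - \frac{\left(-1\right) \left(-3\right) + 7}{2} = - \frac{3 + 7}{2} = \left(- \frac{1}{2}\right) 10 = -5$)
$n{\left(K \right)} = -7 + \frac{2}{K}$
$-14992 + n{\left(k \right)} = -14992 - \left(7 - \frac{2}{-5}\right) = -14992 + \left(-7 + 2 \left(- \frac{1}{5}\right)\right) = -14992 - \frac{37}{5} = - \frac{74997}{5}$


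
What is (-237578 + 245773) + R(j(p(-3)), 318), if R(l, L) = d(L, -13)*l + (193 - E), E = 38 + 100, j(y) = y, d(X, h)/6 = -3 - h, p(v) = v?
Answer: 8070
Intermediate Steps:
d(X, h) = -18 - 6*h (d(X, h) = 6*(-3 - h) = -18 - 6*h)
E = 138
R(l, L) = 55 + 60*l (R(l, L) = (-18 - 6*(-13))*l + (193 - 1*138) = (-18 + 78)*l + (193 - 138) = 60*l + 55 = 55 + 60*l)
(-237578 + 245773) + R(j(p(-3)), 318) = (-237578 + 245773) + (55 + 60*(-3)) = 8195 + (55 - 180) = 8195 - 125 = 8070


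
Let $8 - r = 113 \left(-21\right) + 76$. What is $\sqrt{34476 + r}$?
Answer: $\sqrt{36781} \approx 191.78$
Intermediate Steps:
$r = 2305$ ($r = 8 - \left(113 \left(-21\right) + 76\right) = 8 - \left(-2373 + 76\right) = 8 - -2297 = 8 + 2297 = 2305$)
$\sqrt{34476 + r} = \sqrt{34476 + 2305} = \sqrt{36781}$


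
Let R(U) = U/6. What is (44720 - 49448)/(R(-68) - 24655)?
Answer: 14184/73999 ≈ 0.19168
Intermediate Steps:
R(U) = U/6 (R(U) = U*(⅙) = U/6)
(44720 - 49448)/(R(-68) - 24655) = (44720 - 49448)/((⅙)*(-68) - 24655) = -4728/(-34/3 - 24655) = -4728/(-73999/3) = -4728*(-3/73999) = 14184/73999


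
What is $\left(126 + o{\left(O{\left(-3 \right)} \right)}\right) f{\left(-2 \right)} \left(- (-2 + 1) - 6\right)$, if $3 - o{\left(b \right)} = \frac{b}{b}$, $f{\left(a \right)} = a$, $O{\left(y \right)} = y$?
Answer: $1280$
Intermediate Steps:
$o{\left(b \right)} = 2$ ($o{\left(b \right)} = 3 - \frac{b}{b} = 3 - 1 = 2$)
$\left(126 + o{\left(O{\left(-3 \right)} \right)}\right) f{\left(-2 \right)} \left(- (-2 + 1) - 6\right) = \left(126 + 2\right) \left(- 2 \left(- (-2 + 1) - 6\right)\right) = 128 \left(- 2 \left(\left(-1\right) \left(-1\right) - 6\right)\right) = 128 \left(- 2 \left(1 - 6\right)\right) = 128 \left(\left(-2\right) \left(-5\right)\right) = 128 \cdot 10 = 1280$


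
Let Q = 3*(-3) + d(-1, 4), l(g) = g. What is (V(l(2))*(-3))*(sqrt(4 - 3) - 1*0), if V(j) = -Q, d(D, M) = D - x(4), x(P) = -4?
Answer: -18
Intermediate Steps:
d(D, M) = 4 + D (d(D, M) = D - 1*(-4) = D + 4 = 4 + D)
Q = -6 (Q = 3*(-3) + (4 - 1) = -9 + 3 = -6)
V(j) = 6 (V(j) = -1*(-6) = 6)
(V(l(2))*(-3))*(sqrt(4 - 3) - 1*0) = (6*(-3))*(sqrt(4 - 3) - 1*0) = -18*(sqrt(1) + 0) = -18*(1 + 0) = -18*1 = -18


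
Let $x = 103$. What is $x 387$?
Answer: $39861$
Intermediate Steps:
$x 387 = 103 \cdot 387 = 39861$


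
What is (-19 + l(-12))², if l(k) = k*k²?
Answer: 3052009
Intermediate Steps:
l(k) = k³
(-19 + l(-12))² = (-19 + (-12)³)² = (-19 - 1728)² = (-1747)² = 3052009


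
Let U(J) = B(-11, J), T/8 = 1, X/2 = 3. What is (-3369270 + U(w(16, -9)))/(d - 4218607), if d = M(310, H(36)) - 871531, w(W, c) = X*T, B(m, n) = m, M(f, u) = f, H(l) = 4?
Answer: 3369281/5089828 ≈ 0.66196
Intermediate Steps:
X = 6 (X = 2*3 = 6)
T = 8 (T = 8*1 = 8)
w(W, c) = 48 (w(W, c) = 6*8 = 48)
d = -871221 (d = 310 - 871531 = -871221)
U(J) = -11
(-3369270 + U(w(16, -9)))/(d - 4218607) = (-3369270 - 11)/(-871221 - 4218607) = -3369281/(-5089828) = -3369281*(-1/5089828) = 3369281/5089828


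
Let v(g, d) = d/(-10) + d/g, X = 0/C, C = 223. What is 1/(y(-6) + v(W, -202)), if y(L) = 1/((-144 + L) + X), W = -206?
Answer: 15450/327137 ≈ 0.047228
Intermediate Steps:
X = 0 (X = 0/223 = 0*(1/223) = 0)
y(L) = 1/(-144 + L) (y(L) = 1/((-144 + L) + 0) = 1/(-144 + L))
v(g, d) = -d/10 + d/g (v(g, d) = d*(-1/10) + d/g = -d/10 + d/g)
1/(y(-6) + v(W, -202)) = 1/(1/(-144 - 6) + (-1/10*(-202) - 202/(-206))) = 1/(1/(-150) + (101/5 - 202*(-1/206))) = 1/(-1/150 + (101/5 + 101/103)) = 1/(-1/150 + 10908/515) = 1/(327137/15450) = 15450/327137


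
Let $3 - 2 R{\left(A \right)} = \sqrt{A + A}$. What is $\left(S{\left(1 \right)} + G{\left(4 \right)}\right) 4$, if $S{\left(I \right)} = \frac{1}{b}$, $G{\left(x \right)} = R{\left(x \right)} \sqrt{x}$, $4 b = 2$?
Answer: $20 - 8 \sqrt{2} \approx 8.6863$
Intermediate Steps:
$b = \frac{1}{2}$ ($b = \frac{1}{4} \cdot 2 = \frac{1}{2} \approx 0.5$)
$R{\left(A \right)} = \frac{3}{2} - \frac{\sqrt{2} \sqrt{A}}{2}$ ($R{\left(A \right)} = \frac{3}{2} - \frac{\sqrt{A + A}}{2} = \frac{3}{2} - \frac{\sqrt{2 A}}{2} = \frac{3}{2} - \frac{\sqrt{2} \sqrt{A}}{2}$)
$G{\left(x \right)} = \sqrt{x} \left(\frac{3}{2} - \frac{\sqrt{2} \sqrt{x}}{2}\right)$ ($G{\left(x \right)} = \left(\frac{3}{2} - \frac{\sqrt{2} \sqrt{x}}{2}\right) \sqrt{x} = \sqrt{x} \left(\frac{3}{2} - \frac{\sqrt{2} \sqrt{x}}{2}\right)$)
$S{\left(I \right)} = 2$ ($S{\left(I \right)} = \frac{1}{\frac{1}{2}} = 2$)
$\left(S{\left(1 \right)} + G{\left(4 \right)}\right) 4 = \left(2 + \left(\frac{3 \sqrt{4}}{2} - 2 \sqrt{2}\right)\right) 4 = \left(2 + \left(\frac{3}{2} \cdot 2 - 2 \sqrt{2}\right)\right) 4 = \left(2 + \left(3 - 2 \sqrt{2}\right)\right) 4 = \left(5 - 2 \sqrt{2}\right) 4 = 20 - 8 \sqrt{2}$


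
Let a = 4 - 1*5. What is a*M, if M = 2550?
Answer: -2550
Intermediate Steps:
a = -1 (a = 4 - 5 = -1)
a*M = -1*2550 = -2550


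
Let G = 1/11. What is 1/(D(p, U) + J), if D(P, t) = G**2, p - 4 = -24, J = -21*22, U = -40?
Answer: -121/55901 ≈ -0.0021645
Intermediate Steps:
G = 1/11 ≈ 0.090909
J = -462
p = -20 (p = 4 - 24 = -20)
D(P, t) = 1/121 (D(P, t) = (1/11)**2 = 1/121)
1/(D(p, U) + J) = 1/(1/121 - 462) = 1/(-55901/121) = -121/55901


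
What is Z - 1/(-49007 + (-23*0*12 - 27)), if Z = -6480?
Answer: -317740319/49034 ≈ -6480.0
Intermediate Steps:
Z - 1/(-49007 + (-23*0*12 - 27)) = -6480 - 1/(-49007 + (-23*0*12 - 27)) = -6480 - 1/(-49007 + (0*12 - 27)) = -6480 - 1/(-49007 + (0 - 27)) = -6480 - 1/(-49007 - 27) = -6480 - 1/(-49034) = -6480 - 1*(-1/49034) = -6480 + 1/49034 = -317740319/49034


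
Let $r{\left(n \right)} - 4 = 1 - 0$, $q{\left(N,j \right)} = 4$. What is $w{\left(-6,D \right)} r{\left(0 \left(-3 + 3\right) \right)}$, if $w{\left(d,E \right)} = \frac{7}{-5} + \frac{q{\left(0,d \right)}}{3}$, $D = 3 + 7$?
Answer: $- \frac{1}{3} \approx -0.33333$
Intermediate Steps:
$D = 10$
$r{\left(n \right)} = 5$ ($r{\left(n \right)} = 4 + \left(1 - 0\right) = 4 + \left(1 + 0\right) = 4 + 1 = 5$)
$w{\left(d,E \right)} = - \frac{1}{15}$ ($w{\left(d,E \right)} = \frac{7}{-5} + \frac{4}{3} = 7 \left(- \frac{1}{5}\right) + 4 \cdot \frac{1}{3} = - \frac{7}{5} + \frac{4}{3} = - \frac{1}{15}$)
$w{\left(-6,D \right)} r{\left(0 \left(-3 + 3\right) \right)} = \left(- \frac{1}{15}\right) 5 = - \frac{1}{3}$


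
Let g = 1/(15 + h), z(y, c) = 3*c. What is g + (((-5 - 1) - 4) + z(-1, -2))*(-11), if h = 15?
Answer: 5281/30 ≈ 176.03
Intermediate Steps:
g = 1/30 (g = 1/(15 + 15) = 1/30 ≈ 0.033333)
g + (((-5 - 1) - 4) + z(-1, -2))*(-11) = 1/30 + (((-5 - 1) - 4) + 3*(-2))*(-11) = 1/30 + ((-6 - 4) - 6)*(-11) = 1/30 + (-10 - 6)*(-11) = 1/30 - 16*(-11) = 1/30 + 176 = 5281/30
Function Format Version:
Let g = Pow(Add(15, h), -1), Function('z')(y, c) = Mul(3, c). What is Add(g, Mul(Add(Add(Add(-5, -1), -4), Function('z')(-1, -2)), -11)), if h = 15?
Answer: Rational(5281, 30) ≈ 176.03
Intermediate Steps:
g = Rational(1, 30) (g = Pow(Add(15, 15), -1) = Pow(30, -1) = Rational(1, 30) ≈ 0.033333)
Add(g, Mul(Add(Add(Add(-5, -1), -4), Function('z')(-1, -2)), -11)) = Add(Rational(1, 30), Mul(Add(Add(Add(-5, -1), -4), Mul(3, -2)), -11)) = Add(Rational(1, 30), Mul(Add(Add(-6, -4), -6), -11)) = Add(Rational(1, 30), Mul(Add(-10, -6), -11)) = Add(Rational(1, 30), Mul(-16, -11)) = Add(Rational(1, 30), 176) = Rational(5281, 30)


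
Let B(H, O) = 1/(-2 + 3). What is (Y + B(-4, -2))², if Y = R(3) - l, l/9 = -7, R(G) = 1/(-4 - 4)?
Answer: 261121/64 ≈ 4080.0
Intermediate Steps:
R(G) = -⅛ (R(G) = 1/(-8) = -⅛)
l = -63 (l = 9*(-7) = -63)
B(H, O) = 1 (B(H, O) = 1/1 = 1)
Y = 503/8 (Y = -⅛ - 1*(-63) = -⅛ + 63 = 503/8 ≈ 62.875)
(Y + B(-4, -2))² = (503/8 + 1)² = (511/8)² = 261121/64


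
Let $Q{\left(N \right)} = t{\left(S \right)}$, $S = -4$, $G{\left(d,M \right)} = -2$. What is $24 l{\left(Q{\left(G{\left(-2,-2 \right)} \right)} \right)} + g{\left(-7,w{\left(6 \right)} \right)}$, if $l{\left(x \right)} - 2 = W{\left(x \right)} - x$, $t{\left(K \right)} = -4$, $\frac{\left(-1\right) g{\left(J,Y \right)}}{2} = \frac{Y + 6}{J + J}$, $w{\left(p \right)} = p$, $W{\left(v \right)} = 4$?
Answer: $\frac{1692}{7} \approx 241.71$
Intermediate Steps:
$g{\left(J,Y \right)} = - \frac{6 + Y}{J}$ ($g{\left(J,Y \right)} = - 2 \frac{Y + 6}{J + J} = - 2 \frac{6 + Y}{2 J} = - \frac{6 + Y}{J}$)
$Q{\left(N \right)} = -4$
$l{\left(x \right)} = 6 - x$ ($l{\left(x \right)} = 2 - \left(-4 + x\right) = 6 - x$)
$24 l{\left(Q{\left(G{\left(-2,-2 \right)} \right)} \right)} + g{\left(-7,w{\left(6 \right)} \right)} = 24 \left(6 - -4\right) + \frac{-6 - 6}{-7} = 24 \left(6 + 4\right) - \frac{-6 - 6}{7} = 24 \cdot 10 - - \frac{12}{7} = 240 + \frac{12}{7} = \frac{1692}{7}$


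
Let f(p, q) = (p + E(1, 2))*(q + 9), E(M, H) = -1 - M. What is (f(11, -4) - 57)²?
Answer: 144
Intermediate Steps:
f(p, q) = (-2 + p)*(9 + q) (f(p, q) = (p + (-1 - 1*1))*(q + 9) = (p + (-1 - 1))*(9 + q) = (p - 2)*(9 + q) = (-2 + p)*(9 + q))
(f(11, -4) - 57)² = ((-18 - 2*(-4) + 9*11 + 11*(-4)) - 57)² = ((-18 + 8 + 99 - 44) - 57)² = (45 - 57)² = (-12)² = 144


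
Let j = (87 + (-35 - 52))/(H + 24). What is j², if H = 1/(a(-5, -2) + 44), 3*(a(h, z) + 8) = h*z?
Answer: 0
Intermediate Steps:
a(h, z) = -8 + h*z/3 (a(h, z) = -8 + (h*z)/3 = -8 + h*z/3)
H = 3/118 (H = 1/((-8 + (⅓)*(-5)*(-2)) + 44) = 1/((-8 + 10/3) + 44) = 1/(-14/3 + 44) = 1/(118/3) = 3/118 ≈ 0.025424)
j = 0 (j = (87 + (-35 - 52))/(3/118 + 24) = (87 - 87)/(2835/118) = 0*(118/2835) = 0)
j² = 0² = 0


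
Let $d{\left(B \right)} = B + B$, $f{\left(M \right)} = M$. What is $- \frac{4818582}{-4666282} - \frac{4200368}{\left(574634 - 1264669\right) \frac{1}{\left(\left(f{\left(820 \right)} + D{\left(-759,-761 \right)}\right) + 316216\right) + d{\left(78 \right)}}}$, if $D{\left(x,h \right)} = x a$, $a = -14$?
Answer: $\frac{3212634714301527569}{1609948949935} \approx 1.9955 \cdot 10^{6}$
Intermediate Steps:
$d{\left(B \right)} = 2 B$
$D{\left(x,h \right)} = - 14 x$ ($D{\left(x,h \right)} = x \left(-14\right) = - 14 x$)
$- \frac{4818582}{-4666282} - \frac{4200368}{\left(574634 - 1264669\right) \frac{1}{\left(\left(f{\left(820 \right)} + D{\left(-759,-761 \right)}\right) + 316216\right) + d{\left(78 \right)}}} = - \frac{4818582}{-4666282} - \frac{4200368}{\left(574634 - 1264669\right) \frac{1}{\left(\left(820 - -10626\right) + 316216\right) + 2 \cdot 78}} = \left(-4818582\right) \left(- \frac{1}{4666282}\right) - \frac{4200368}{\left(-690035\right) \frac{1}{\left(\left(820 + 10626\right) + 316216\right) + 156}} = \frac{2409291}{2333141} - \frac{4200368}{\left(-690035\right) \frac{1}{\left(11446 + 316216\right) + 156}} = \frac{2409291}{2333141} - \frac{4200368}{\left(-690035\right) \frac{1}{327662 + 156}} = \frac{2409291}{2333141} - \frac{4200368}{\left(-690035\right) \frac{1}{327818}} = \frac{2409291}{2333141} - \frac{4200368}{- \frac{690035}{327818}} = \frac{2409291}{2333141} - - \frac{1376956237024}{690035} = \frac{2409291}{2333141} + \frac{1376956237024}{690035} = \frac{3212634714301527569}{1609948949935}$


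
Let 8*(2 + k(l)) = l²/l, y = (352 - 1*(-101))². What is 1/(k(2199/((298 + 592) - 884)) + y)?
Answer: 16/3284045 ≈ 4.8720e-6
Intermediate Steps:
y = 205209 (y = (352 + 101)² = 453² = 205209)
k(l) = -2 + l/8 (k(l) = -2 + (l²/l)/8 = -2 + l/8)
1/(k(2199/((298 + 592) - 884)) + y) = 1/((-2 + (2199/((298 + 592) - 884))/8) + 205209) = 1/((-2 + (2199/(890 - 884))/8) + 205209) = 1/((-2 + (2199/6)/8) + 205209) = 1/((-2 + (2199*(⅙))/8) + 205209) = 1/((-2 + (⅛)*(733/2)) + 205209) = 1/((-2 + 733/16) + 205209) = 1/(701/16 + 205209) = 1/(3284045/16) = 16/3284045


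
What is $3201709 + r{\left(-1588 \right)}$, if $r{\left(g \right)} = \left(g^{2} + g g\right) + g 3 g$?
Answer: $15810429$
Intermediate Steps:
$r{\left(g \right)} = 5 g^{2}$ ($r{\left(g \right)} = \left(g^{2} + g^{2}\right) + 3 g g = 2 g^{2} + 3 g^{2} = 5 g^{2}$)
$3201709 + r{\left(-1588 \right)} = 3201709 + 5 \left(-1588\right)^{2} = 3201709 + 5 \cdot 2521744 = 3201709 + 12608720 = 15810429$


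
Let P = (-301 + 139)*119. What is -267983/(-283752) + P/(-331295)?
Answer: 94251599041/94005618840 ≈ 1.0026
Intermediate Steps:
P = -19278 (P = -162*119 = -19278)
-267983/(-283752) + P/(-331295) = -267983/(-283752) - 19278/(-331295) = -267983*(-1/283752) - 19278*(-1/331295) = 267983/283752 + 19278/331295 = 94251599041/94005618840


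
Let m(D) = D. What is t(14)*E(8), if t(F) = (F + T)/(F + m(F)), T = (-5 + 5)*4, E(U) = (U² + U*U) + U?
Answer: 68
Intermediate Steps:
E(U) = U + 2*U² (E(U) = (U² + U²) + U = 2*U² + U = U + 2*U²)
T = 0 (T = 0*4 = 0)
t(F) = ½ (t(F) = (F + 0)/(F + F) = F/((2*F)) = F*(1/(2*F)) = ½)
t(14)*E(8) = (8*(1 + 2*8))/2 = (8*(1 + 16))/2 = (8*17)/2 = (½)*136 = 68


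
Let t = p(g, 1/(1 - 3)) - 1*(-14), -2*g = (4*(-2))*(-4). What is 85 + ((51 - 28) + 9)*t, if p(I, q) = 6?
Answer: 725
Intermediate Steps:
g = -16 (g = -4*(-2)*(-4)/2 = -(-4)*(-4) = -½*32 = -16)
t = 20 (t = 6 - 1*(-14) = 6 + 14 = 20)
85 + ((51 - 28) + 9)*t = 85 + ((51 - 28) + 9)*20 = 85 + (23 + 9)*20 = 85 + 32*20 = 85 + 640 = 725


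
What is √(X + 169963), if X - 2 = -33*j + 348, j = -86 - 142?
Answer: √177837 ≈ 421.71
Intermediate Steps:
j = -228
X = 7874 (X = 2 + (-33*(-228) + 348) = 2 + (7524 + 348) = 2 + 7872 = 7874)
√(X + 169963) = √(7874 + 169963) = √177837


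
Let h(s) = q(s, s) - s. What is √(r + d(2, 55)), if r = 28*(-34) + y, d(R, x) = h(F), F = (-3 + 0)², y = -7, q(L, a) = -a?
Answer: I*√977 ≈ 31.257*I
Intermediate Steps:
F = 9 (F = (-3)² = 9)
h(s) = -2*s (h(s) = -s - s = -2*s)
d(R, x) = -18 (d(R, x) = -2*9 = -18)
r = -959 (r = 28*(-34) - 7 = -952 - 7 = -959)
√(r + d(2, 55)) = √(-959 - 18) = √(-977) = I*√977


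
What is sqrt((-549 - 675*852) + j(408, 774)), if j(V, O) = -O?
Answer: 3*I*sqrt(64047) ≈ 759.23*I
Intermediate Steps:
sqrt((-549 - 675*852) + j(408, 774)) = sqrt((-549 - 675*852) - 1*774) = sqrt((-549 - 575100) - 774) = sqrt(-575649 - 774) = sqrt(-576423) = 3*I*sqrt(64047)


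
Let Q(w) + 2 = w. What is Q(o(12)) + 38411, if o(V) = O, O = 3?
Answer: 38412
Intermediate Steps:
o(V) = 3
Q(w) = -2 + w
Q(o(12)) + 38411 = (-2 + 3) + 38411 = 1 + 38411 = 38412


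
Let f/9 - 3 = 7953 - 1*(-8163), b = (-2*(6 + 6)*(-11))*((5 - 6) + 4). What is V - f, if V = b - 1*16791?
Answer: -161070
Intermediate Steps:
b = 792 (b = (-2*12*(-11))*(-1 + 4) = -24*(-11)*3 = 264*3 = 792)
V = -15999 (V = 792 - 1*16791 = 792 - 16791 = -15999)
f = 145071 (f = 27 + 9*(7953 - 1*(-8163)) = 27 + 9*(7953 + 8163) = 27 + 9*16116 = 27 + 145044 = 145071)
V - f = -15999 - 1*145071 = -15999 - 145071 = -161070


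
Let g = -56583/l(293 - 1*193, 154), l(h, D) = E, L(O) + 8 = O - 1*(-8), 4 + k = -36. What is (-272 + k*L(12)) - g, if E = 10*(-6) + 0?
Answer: -33901/20 ≈ -1695.1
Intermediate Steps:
k = -40 (k = -4 - 36 = -40)
L(O) = O (L(O) = -8 + (O - 1*(-8)) = -8 + (O + 8) = -8 + (8 + O) = O)
E = -60 (E = -60 + 0 = -60)
l(h, D) = -60
g = 18861/20 (g = -56583/(-60) = -56583*(-1/60) = 18861/20 ≈ 943.05)
(-272 + k*L(12)) - g = (-272 - 40*12) - 1*18861/20 = (-272 - 480) - 18861/20 = -752 - 18861/20 = -33901/20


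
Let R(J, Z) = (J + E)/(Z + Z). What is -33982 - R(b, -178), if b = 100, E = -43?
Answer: -12097535/356 ≈ -33982.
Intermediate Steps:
R(J, Z) = (-43 + J)/(2*Z) (R(J, Z) = (J - 43)/(Z + Z) = (-43 + J)/((2*Z)) = (-43 + J)*(1/(2*Z)) = (-43 + J)/(2*Z))
-33982 - R(b, -178) = -33982 - (-43 + 100)/(2*(-178)) = -33982 - (-1)*57/(2*178) = -33982 - 1*(-57/356) = -33982 + 57/356 = -12097535/356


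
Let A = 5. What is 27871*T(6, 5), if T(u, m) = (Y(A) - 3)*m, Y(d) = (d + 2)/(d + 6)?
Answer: -3623230/11 ≈ -3.2938e+5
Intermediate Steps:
Y(d) = (2 + d)/(6 + d)
T(u, m) = -26*m/11 (T(u, m) = ((2 + 5)/(6 + 5) - 3)*m = (7/11 - 3)*m = -26*m/11)
27871*T(6, 5) = 27871*(-26/11*5) = 27871*(-130/11) = -3623230/11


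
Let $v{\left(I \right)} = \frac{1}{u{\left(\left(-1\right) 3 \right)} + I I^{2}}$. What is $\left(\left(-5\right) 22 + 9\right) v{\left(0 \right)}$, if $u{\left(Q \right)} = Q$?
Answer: $\frac{101}{3} \approx 33.667$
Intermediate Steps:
$v{\left(I \right)} = \frac{1}{-3 + I^{3}}$ ($v{\left(I \right)} = \frac{1}{\left(-1\right) 3 + I I^{2}} = \frac{1}{-3 + I^{3}}$)
$\left(\left(-5\right) 22 + 9\right) v{\left(0 \right)} = \frac{\left(-5\right) 22 + 9}{-3 + 0^{3}} = \frac{-110 + 9}{-3 + 0} = - \frac{101}{-3} = \left(-101\right) \left(- \frac{1}{3}\right) = \frac{101}{3}$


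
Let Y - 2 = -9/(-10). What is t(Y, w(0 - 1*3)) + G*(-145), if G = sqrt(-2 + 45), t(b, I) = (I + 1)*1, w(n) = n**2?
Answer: 10 - 145*sqrt(43) ≈ -940.83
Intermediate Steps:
Y = 29/10 (Y = 2 - 9/(-10) = 2 - 9*(-1/10) = 2 + 9/10 = 29/10 ≈ 2.9000)
t(b, I) = 1 + I (t(b, I) = (1 + I)*1 = 1 + I)
G = sqrt(43) ≈ 6.5574
t(Y, w(0 - 1*3)) + G*(-145) = (1 + (0 - 1*3)**2) + sqrt(43)*(-145) = (1 + (0 - 3)**2) - 145*sqrt(43) = (1 + (-3)**2) - 145*sqrt(43) = (1 + 9) - 145*sqrt(43) = 10 - 145*sqrt(43)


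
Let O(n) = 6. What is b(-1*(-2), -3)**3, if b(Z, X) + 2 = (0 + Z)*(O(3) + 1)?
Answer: 1728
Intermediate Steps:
b(Z, X) = -2 + 7*Z (b(Z, X) = -2 + (0 + Z)*(6 + 1) = -2 + Z*7 = -2 + 7*Z)
b(-1*(-2), -3)**3 = (-2 + 7*(-1*(-2)))**3 = (-2 + 7*2)**3 = (-2 + 14)**3 = 12**3 = 1728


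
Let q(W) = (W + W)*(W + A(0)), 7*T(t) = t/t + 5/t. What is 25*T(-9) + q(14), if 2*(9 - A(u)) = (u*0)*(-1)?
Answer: 40672/63 ≈ 645.59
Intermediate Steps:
A(u) = 9 (A(u) = 9 - u*0*(-1)/2 = 9 - 0*(-1) = 9 - ½*0 = 9 + 0 = 9)
T(t) = ⅐ + 5/(7*t) (T(t) = (t/t + 5/t)/7 = (1 + 5/t)/7 = ⅐ + 5/(7*t))
q(W) = 2*W*(9 + W) (q(W) = (W + W)*(W + 9) = (2*W)*(9 + W) = 2*W*(9 + W))
25*T(-9) + q(14) = 25*((⅐)*(5 - 9)/(-9)) + 2*14*(9 + 14) = 25*((⅐)*(-⅑)*(-4)) + 2*14*23 = 25*(4/63) + 644 = 100/63 + 644 = 40672/63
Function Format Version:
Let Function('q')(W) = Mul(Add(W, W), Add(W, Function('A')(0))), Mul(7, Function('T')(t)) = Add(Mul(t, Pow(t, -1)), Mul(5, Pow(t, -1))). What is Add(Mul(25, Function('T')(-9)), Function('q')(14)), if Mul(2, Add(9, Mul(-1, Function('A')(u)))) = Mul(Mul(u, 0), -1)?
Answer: Rational(40672, 63) ≈ 645.59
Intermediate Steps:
Function('A')(u) = 9 (Function('A')(u) = Add(9, Mul(Rational(-1, 2), Mul(Mul(u, 0), -1))) = Add(9, Mul(Rational(-1, 2), Mul(0, -1))) = Add(9, Mul(Rational(-1, 2), 0)) = Add(9, 0) = 9)
Function('T')(t) = Add(Rational(1, 7), Mul(Rational(5, 7), Pow(t, -1))) (Function('T')(t) = Mul(Rational(1, 7), Add(Mul(t, Pow(t, -1)), Mul(5, Pow(t, -1)))) = Mul(Rational(1, 7), Add(1, Mul(5, Pow(t, -1)))) = Add(Rational(1, 7), Mul(Rational(5, 7), Pow(t, -1))))
Function('q')(W) = Mul(2, W, Add(9, W)) (Function('q')(W) = Mul(Add(W, W), Add(W, 9)) = Mul(Mul(2, W), Add(9, W)) = Mul(2, W, Add(9, W)))
Add(Mul(25, Function('T')(-9)), Function('q')(14)) = Add(Mul(25, Mul(Rational(1, 7), Pow(-9, -1), Add(5, -9))), Mul(2, 14, Add(9, 14))) = Add(Mul(25, Mul(Rational(1, 7), Rational(-1, 9), -4)), Mul(2, 14, 23)) = Add(Mul(25, Rational(4, 63)), 644) = Add(Rational(100, 63), 644) = Rational(40672, 63)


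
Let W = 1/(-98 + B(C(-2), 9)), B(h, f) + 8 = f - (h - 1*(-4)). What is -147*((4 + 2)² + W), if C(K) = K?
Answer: -174587/33 ≈ -5290.5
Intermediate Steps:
B(h, f) = -12 + f - h (B(h, f) = -8 + (f - (h - 1*(-4))) = -8 + (f - (h + 4)) = -8 + (f - (4 + h)) = -8 + (f + (-4 - h)) = -8 + (-4 + f - h) = -12 + f - h)
W = -1/99 (W = 1/(-98 + (-12 + 9 - 1*(-2))) = 1/(-98 + (-12 + 9 + 2)) = 1/(-98 - 1) = 1/(-99) = -1/99 ≈ -0.010101)
-147*((4 + 2)² + W) = -147*((4 + 2)² - 1/99) = -147*(6² - 1/99) = -147*(36 - 1/99) = -147*3563/99 = -174587/33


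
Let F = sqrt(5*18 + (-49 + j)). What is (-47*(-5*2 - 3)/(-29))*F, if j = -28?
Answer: -611*sqrt(13)/29 ≈ -75.965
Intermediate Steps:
F = sqrt(13) (F = sqrt(5*18 + (-49 - 28)) = sqrt(90 - 77) = sqrt(13) ≈ 3.6056)
(-47*(-5*2 - 3)/(-29))*F = (-47*(-5*2 - 3)/(-29))*sqrt(13) = (-47*(-10 - 3)*(-1)/29)*sqrt(13) = (-(-611)*(-1)/29)*sqrt(13) = (-47*13/29)*sqrt(13) = -611*sqrt(13)/29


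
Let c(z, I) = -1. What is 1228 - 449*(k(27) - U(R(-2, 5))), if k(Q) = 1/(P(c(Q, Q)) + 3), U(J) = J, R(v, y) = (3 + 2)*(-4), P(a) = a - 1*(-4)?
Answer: -46961/6 ≈ -7826.8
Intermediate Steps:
P(a) = 4 + a (P(a) = a + 4 = 4 + a)
R(v, y) = -20 (R(v, y) = 5*(-4) = -20)
k(Q) = ⅙ (k(Q) = 1/((4 - 1) + 3) = 1/(3 + 3) = 1/6 = ⅙)
1228 - 449*(k(27) - U(R(-2, 5))) = 1228 - 449*(⅙ - 1*(-20)) = 1228 - 449*(⅙ + 20) = 1228 - 449*121/6 = 1228 - 54329/6 = -46961/6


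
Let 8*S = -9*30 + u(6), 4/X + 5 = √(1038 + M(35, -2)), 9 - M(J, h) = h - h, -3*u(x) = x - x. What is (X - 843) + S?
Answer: -1792037/2044 + 2*√1047/511 ≈ -876.60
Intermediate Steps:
u(x) = 0 (u(x) = -(x - x)/3 = -⅓*0 = 0)
M(J, h) = 9 (M(J, h) = 9 - (h - h) = 9 - 1*0 = 9 + 0 = 9)
X = 4/(-5 + √1047) (X = 4/(-5 + √(1038 + 9)) = 4/(-5 + √1047) ≈ 0.14621)
S = -135/4 (S = (-9*30 + 0)/8 = (-270 + 0)/8 = (⅛)*(-270) = -135/4 ≈ -33.750)
(X - 843) + S = ((10/511 + 2*√1047/511) - 843) - 135/4 = (-430763/511 + 2*√1047/511) - 135/4 = -1792037/2044 + 2*√1047/511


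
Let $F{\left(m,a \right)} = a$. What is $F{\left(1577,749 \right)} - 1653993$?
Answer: $-1653244$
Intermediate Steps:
$F{\left(1577,749 \right)} - 1653993 = 749 - 1653993 = -1653244$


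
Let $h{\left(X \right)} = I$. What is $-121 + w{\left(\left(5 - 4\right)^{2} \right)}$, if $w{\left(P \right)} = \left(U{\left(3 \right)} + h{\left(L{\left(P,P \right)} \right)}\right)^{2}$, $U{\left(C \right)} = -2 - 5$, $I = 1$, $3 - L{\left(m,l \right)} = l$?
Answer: $-85$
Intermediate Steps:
$L{\left(m,l \right)} = 3 - l$
$h{\left(X \right)} = 1$
$U{\left(C \right)} = -7$ ($U{\left(C \right)} = -2 - 5 = -7$)
$w{\left(P \right)} = 36$ ($w{\left(P \right)} = \left(-7 + 1\right)^{2} = \left(-6\right)^{2} = 36$)
$-121 + w{\left(\left(5 - 4\right)^{2} \right)} = -121 + 36 = -85$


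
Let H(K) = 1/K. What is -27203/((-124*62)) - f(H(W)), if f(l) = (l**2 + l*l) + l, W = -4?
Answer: 7041/1922 ≈ 3.6634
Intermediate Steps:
f(l) = l + 2*l**2 (f(l) = (l**2 + l**2) + l = 2*l**2 + l = l + 2*l**2)
-27203/((-124*62)) - f(H(W)) = -27203/((-124*62)) - (1 + 2/(-4))/(-4) = -27203/(-7688) - (-1)*(1 + 2*(-1/4))/4 = -27203*(-1/7688) - (-1)*(1 - 1/2)/4 = 27203/7688 - (-1)/(4*2) = 27203/7688 - 1*(-1/8) = 27203/7688 + 1/8 = 7041/1922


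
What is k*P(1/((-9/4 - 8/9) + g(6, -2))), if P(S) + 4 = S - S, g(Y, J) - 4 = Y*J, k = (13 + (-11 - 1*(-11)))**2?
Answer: -676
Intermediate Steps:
k = 169 (k = (13 + (-11 + 11))**2 = (13 + 0)**2 = 13**2 = 169)
g(Y, J) = 4 + J*Y (g(Y, J) = 4 + Y*J = 4 + J*Y)
P(S) = -4 (P(S) = -4 + (S - S) = -4 + 0 = -4)
k*P(1/((-9/4 - 8/9) + g(6, -2))) = 169*(-4) = -676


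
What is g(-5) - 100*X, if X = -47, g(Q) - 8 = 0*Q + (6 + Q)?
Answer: 4709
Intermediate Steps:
g(Q) = 14 + Q (g(Q) = 8 + (0*Q + (6 + Q)) = 8 + (0 + (6 + Q)) = 8 + (6 + Q) = 14 + Q)
g(-5) - 100*X = (14 - 5) - 100*(-47) = 9 + 4700 = 4709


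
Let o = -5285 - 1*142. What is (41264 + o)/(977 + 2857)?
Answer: 35837/3834 ≈ 9.3472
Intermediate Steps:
o = -5427 (o = -5285 - 142 = -5427)
(41264 + o)/(977 + 2857) = (41264 - 5427)/(977 + 2857) = 35837/3834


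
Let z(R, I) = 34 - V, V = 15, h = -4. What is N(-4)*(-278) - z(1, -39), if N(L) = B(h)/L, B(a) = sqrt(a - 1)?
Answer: -19 + 139*I*sqrt(5)/2 ≈ -19.0 + 155.41*I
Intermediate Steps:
B(a) = sqrt(-1 + a)
z(R, I) = 19 (z(R, I) = 34 - 1*15 = 34 - 15 = 19)
N(L) = I*sqrt(5)/L (N(L) = sqrt(-1 - 4)/L = sqrt(-5)/L = (I*sqrt(5))/L = I*sqrt(5)/L)
N(-4)*(-278) - z(1, -39) = (I*sqrt(5)/(-4))*(-278) - 1*19 = (I*sqrt(5)*(-1/4))*(-278) - 19 = -I*sqrt(5)/4*(-278) - 19 = 139*I*sqrt(5)/2 - 19 = -19 + 139*I*sqrt(5)/2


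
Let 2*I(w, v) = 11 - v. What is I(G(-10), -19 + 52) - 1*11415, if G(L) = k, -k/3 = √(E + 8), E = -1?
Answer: -11426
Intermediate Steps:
k = -3*√7 (k = -3*√(-1 + 8) = -3*√7 ≈ -7.9373)
G(L) = -3*√7
I(w, v) = 11/2 - v/2 (I(w, v) = (11 - v)/2 = 11/2 - v/2)
I(G(-10), -19 + 52) - 1*11415 = (11/2 - (-19 + 52)/2) - 1*11415 = (11/2 - ½*33) - 11415 = (11/2 - 33/2) - 11415 = -11 - 11415 = -11426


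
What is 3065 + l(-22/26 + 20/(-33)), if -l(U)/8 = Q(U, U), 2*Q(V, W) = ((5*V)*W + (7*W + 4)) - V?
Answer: 559792837/184041 ≈ 3041.7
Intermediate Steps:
Q(V, W) = 2 - V/2 + 7*W/2 + 5*V*W/2 (Q(V, W) = (((5*V)*W + (7*W + 4)) - V)/2 = ((5*V*W + (4 + 7*W)) - V)/2 = ((4 + 7*W + 5*V*W) - V)/2 = (4 - V + 7*W + 5*V*W)/2 = 2 - V/2 + 7*W/2 + 5*V*W/2)
l(U) = -16 - 24*U - 20*U**2 (l(U) = -8*(2 - U/2 + 7*U/2 + 5*U*U/2) = -8*(2 - U/2 + 7*U/2 + 5*U**2/2) = -8*(2 + 3*U + 5*U**2/2) = -16 - 24*U - 20*U**2)
3065 + l(-22/26 + 20/(-33)) = 3065 + (-16 - 24*(-22/26 + 20/(-33)) - 20*(-22/26 + 20/(-33))**2) = 3065 + (-16 - 24*(-22*1/26 + 20*(-1/33)) - 20*(-22*1/26 + 20*(-1/33))**2) = 3065 + (-16 - 24*(-11/13 - 20/33) - 20*(-11/13 - 20/33)**2) = 3065 + (-16 - 24*(-623/429) - 20*(-623/429)**2) = 3065 + (-16 + 4984/143 - 20*388129/184041) = 3065 + (-16 + 4984/143 - 7762580/184041) = 3065 - 4292828/184041 = 559792837/184041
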